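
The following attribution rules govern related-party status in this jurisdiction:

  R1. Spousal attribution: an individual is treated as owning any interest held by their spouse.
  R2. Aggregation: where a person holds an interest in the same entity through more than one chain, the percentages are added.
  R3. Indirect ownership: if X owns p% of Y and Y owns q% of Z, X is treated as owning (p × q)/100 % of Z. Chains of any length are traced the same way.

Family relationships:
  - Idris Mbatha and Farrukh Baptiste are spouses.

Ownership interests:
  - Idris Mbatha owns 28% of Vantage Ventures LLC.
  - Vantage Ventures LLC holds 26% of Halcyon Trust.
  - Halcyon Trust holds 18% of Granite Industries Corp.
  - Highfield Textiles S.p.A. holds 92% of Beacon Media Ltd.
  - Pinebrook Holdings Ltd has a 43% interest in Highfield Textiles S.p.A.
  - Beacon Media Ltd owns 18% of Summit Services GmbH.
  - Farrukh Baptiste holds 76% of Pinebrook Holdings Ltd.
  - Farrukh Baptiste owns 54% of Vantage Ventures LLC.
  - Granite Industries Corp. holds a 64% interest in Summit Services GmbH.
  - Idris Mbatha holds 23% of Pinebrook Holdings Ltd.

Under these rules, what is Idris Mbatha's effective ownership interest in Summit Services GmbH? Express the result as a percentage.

By spousal attribution (R1), Idris Mbatha is treated as also owning Farrukh Baptiste's interest in Pinebrook Holdings Ltd, giving 23% + 76% = 99%.
By spousal attribution (R1), Idris Mbatha is treated as also owning Farrukh Baptiste's interest in Vantage Ventures LLC, giving 28% + 54% = 82%.
Chain via Pinebrook Holdings Ltd → Highfield Textiles S.p.A. → Beacon Media Ltd (R3): 99% × 43% × 92% × 18% = 7.049592% of Summit Services GmbH.
Chain via Vantage Ventures LLC → Halcyon Trust → Granite Industries Corp. (R3): 82% × 26% × 18% × 64% = 2.456064% of Summit Services GmbH.
Aggregating (R2): 7.049592% + 2.456064% = 9.505656%.

9.505656%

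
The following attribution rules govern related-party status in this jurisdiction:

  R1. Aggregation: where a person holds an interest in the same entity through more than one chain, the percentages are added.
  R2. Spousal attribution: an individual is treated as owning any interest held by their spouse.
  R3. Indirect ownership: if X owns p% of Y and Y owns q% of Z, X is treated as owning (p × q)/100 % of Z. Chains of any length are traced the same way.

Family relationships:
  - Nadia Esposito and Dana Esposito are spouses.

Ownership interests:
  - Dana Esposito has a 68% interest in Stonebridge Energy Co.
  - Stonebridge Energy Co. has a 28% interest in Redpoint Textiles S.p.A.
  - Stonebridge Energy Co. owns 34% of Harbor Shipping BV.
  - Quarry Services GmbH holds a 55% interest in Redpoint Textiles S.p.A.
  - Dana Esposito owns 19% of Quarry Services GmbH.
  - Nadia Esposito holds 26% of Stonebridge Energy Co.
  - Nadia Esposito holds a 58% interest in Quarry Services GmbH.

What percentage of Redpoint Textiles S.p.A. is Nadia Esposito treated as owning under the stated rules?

68.67%

By spousal attribution (R2), Nadia Esposito is treated as also owning Dana Esposito's interest in Quarry Services GmbH, giving 58% + 19% = 77%.
By spousal attribution (R2), Nadia Esposito is treated as also owning Dana Esposito's interest in Stonebridge Energy Co, giving 26% + 68% = 94%.
Chain via Quarry Services GmbH (R3): 77% × 55% = 42.35% of Redpoint Textiles S.p.A.
Chain via Stonebridge Energy Co. (R3): 94% × 28% = 26.32% of Redpoint Textiles S.p.A.
Aggregating (R1): 42.35% + 26.32% = 68.67%.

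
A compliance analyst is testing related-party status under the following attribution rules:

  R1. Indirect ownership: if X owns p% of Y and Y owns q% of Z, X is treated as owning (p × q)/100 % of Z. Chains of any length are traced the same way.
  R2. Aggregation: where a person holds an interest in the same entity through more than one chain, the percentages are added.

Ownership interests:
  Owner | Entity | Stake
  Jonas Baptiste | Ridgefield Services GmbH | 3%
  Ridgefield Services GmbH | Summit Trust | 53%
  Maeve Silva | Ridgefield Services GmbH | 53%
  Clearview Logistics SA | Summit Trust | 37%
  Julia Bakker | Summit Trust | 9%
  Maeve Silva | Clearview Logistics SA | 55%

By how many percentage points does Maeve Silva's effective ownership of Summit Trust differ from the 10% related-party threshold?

38.44

Chain via Clearview Logistics SA (R1): 55% × 37% = 20.35% of Summit Trust.
Chain via Ridgefield Services GmbH (R1): 53% × 53% = 28.09% of Summit Trust.
Aggregating (R2): 20.35% + 28.09% = 48.44%.
48.44% exceeds the 10% threshold by 38.44 percentage points.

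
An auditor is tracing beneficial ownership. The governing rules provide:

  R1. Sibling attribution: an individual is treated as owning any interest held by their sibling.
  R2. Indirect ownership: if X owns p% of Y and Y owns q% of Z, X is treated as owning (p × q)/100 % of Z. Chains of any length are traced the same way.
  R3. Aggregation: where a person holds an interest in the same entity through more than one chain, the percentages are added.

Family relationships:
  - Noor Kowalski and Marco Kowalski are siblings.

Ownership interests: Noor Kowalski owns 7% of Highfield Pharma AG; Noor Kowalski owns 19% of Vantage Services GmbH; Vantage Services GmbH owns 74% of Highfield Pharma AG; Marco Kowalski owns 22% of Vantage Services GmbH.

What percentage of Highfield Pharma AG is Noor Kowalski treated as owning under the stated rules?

37.34%

By sibling attribution (R1), Noor Kowalski is treated as also owning Marco Kowalski's interest in Vantage Services GmbH, giving 19% + 22% = 41%.
Chain via Vantage Services GmbH (R2): 41% × 74% = 30.34% of Highfield Pharma AG.
Direct interest in Highfield Pharma AG: 7%.
Aggregating (R3): 30.34% + 7% = 37.34%.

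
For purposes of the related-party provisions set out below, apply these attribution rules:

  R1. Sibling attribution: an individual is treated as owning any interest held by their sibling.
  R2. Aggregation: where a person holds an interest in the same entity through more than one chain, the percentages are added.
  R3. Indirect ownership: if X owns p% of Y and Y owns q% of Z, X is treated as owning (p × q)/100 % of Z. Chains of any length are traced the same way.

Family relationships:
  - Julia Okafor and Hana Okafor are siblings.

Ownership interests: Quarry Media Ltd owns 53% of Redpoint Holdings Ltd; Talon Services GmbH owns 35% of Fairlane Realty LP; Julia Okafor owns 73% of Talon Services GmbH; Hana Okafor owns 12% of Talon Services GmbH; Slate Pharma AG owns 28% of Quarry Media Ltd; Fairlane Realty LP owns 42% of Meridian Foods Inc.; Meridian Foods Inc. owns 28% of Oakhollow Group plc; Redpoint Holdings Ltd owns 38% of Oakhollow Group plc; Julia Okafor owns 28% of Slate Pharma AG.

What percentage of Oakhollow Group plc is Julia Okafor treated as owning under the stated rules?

By sibling attribution (R1), Julia Okafor is treated as also owning Hana Okafor's interest in Talon Services GmbH, giving 73% + 12% = 85%.
Chain via Talon Services GmbH → Fairlane Realty LP → Meridian Foods Inc. (R3): 85% × 35% × 42% × 28% = 3.4986% of Oakhollow Group plc.
Chain via Slate Pharma AG → Quarry Media Ltd → Redpoint Holdings Ltd (R3): 28% × 28% × 53% × 38% = 1.578976% of Oakhollow Group plc.
Aggregating (R2): 3.4986% + 1.578976% = 5.077576%.

5.077576%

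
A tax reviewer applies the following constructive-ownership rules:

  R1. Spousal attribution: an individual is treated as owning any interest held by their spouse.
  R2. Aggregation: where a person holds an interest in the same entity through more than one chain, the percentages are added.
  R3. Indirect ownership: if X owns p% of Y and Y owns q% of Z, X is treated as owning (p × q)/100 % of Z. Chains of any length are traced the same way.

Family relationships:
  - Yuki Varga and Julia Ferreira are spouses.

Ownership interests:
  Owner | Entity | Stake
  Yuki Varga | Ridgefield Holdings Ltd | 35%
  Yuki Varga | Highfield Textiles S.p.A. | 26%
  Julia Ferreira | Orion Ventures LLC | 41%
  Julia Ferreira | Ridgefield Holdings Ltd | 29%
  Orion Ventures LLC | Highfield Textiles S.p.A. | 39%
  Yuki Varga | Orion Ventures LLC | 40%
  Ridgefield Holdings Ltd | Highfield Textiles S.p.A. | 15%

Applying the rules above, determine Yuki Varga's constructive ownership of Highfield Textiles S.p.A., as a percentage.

By spousal attribution (R1), Yuki Varga is treated as also owning Julia Ferreira's interest in Orion Ventures LLC, giving 40% + 41% = 81%.
By spousal attribution (R1), Yuki Varga is treated as also owning Julia Ferreira's interest in Ridgefield Holdings Ltd, giving 35% + 29% = 64%.
Chain via Orion Ventures LLC (R3): 81% × 39% = 31.59% of Highfield Textiles S.p.A.
Chain via Ridgefield Holdings Ltd (R3): 64% × 15% = 9.6% of Highfield Textiles S.p.A.
Direct interest in Highfield Textiles S.p.A: 26%.
Aggregating (R2): 31.59% + 9.6% + 26% = 67.19%.

67.19%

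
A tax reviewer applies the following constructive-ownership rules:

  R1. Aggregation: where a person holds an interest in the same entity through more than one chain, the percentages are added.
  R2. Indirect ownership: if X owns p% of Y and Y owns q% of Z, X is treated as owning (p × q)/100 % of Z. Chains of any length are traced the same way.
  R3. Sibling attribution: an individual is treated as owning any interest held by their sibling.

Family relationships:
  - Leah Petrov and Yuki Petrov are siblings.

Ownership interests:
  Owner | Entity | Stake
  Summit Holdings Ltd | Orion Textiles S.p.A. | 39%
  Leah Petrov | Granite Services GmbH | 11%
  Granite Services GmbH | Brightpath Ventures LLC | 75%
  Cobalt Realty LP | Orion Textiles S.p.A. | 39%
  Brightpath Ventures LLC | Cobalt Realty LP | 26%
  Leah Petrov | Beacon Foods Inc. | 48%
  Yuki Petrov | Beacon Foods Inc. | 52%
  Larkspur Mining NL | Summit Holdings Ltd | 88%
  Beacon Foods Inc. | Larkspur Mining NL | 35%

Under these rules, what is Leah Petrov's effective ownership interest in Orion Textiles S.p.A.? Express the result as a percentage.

12.84855%

By sibling attribution (R3), Leah Petrov is treated as also owning Yuki Petrov's interest in Beacon Foods Inc, giving 48% + 52% = 100%.
Chain via Beacon Foods Inc. → Larkspur Mining NL → Summit Holdings Ltd (R2): 100% × 35% × 88% × 39% = 12.012% of Orion Textiles S.p.A.
Chain via Granite Services GmbH → Brightpath Ventures LLC → Cobalt Realty LP (R2): 11% × 75% × 26% × 39% = 0.83655% of Orion Textiles S.p.A.
Aggregating (R1): 12.012% + 0.83655% = 12.84855%.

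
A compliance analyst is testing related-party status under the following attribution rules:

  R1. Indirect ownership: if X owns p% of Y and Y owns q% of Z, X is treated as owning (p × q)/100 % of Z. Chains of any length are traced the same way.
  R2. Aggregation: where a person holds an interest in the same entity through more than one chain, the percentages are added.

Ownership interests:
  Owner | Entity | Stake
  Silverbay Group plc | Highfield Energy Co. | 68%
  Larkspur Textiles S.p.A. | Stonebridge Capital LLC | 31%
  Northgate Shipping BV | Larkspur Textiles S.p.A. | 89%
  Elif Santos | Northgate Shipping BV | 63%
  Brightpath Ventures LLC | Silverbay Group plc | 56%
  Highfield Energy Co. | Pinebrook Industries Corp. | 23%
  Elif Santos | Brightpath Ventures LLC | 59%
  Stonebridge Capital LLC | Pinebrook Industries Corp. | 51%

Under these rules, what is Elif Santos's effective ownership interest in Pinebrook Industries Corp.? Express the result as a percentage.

14.032123%

Chain via Brightpath Ventures LLC → Silverbay Group plc → Highfield Energy Co. (R1): 59% × 56% × 68% × 23% = 5.167456% of Pinebrook Industries Corp.
Chain via Northgate Shipping BV → Larkspur Textiles S.p.A. → Stonebridge Capital LLC (R1): 63% × 89% × 31% × 51% = 8.864667% of Pinebrook Industries Corp.
Aggregating (R2): 5.167456% + 8.864667% = 14.032123%.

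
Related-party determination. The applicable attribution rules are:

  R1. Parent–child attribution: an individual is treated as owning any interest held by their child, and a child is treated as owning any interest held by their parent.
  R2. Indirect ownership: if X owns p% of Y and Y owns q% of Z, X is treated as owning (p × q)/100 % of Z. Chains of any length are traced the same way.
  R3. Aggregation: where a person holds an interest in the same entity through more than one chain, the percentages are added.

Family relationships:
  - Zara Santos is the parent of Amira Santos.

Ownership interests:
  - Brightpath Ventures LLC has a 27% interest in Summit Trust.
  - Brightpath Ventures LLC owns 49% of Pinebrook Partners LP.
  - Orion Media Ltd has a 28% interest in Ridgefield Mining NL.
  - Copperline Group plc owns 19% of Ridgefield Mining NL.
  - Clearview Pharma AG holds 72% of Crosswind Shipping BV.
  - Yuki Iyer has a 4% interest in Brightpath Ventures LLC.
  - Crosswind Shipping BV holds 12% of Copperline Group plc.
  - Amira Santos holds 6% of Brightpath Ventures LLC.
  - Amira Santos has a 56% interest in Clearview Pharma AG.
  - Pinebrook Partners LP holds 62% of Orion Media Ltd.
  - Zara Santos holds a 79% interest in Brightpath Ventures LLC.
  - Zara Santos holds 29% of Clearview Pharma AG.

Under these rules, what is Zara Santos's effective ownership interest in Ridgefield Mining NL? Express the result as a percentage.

By parent–child attribution (R1), Zara Santos is treated as also owning Amira Santos's interest in Clearview Pharma AG, giving 29% + 56% = 85%.
By parent–child attribution (R1), Zara Santos is treated as also owning Amira Santos's interest in Brightpath Ventures LLC, giving 79% + 6% = 85%.
Chain via Clearview Pharma AG → Crosswind Shipping BV → Copperline Group plc (R2): 85% × 72% × 12% × 19% = 1.39536% of Ridgefield Mining NL.
Chain via Brightpath Ventures LLC → Pinebrook Partners LP → Orion Media Ltd (R2): 85% × 49% × 62% × 28% = 7.23044% of Ridgefield Mining NL.
Aggregating (R3): 1.39536% + 7.23044% = 8.6258%.

8.6258%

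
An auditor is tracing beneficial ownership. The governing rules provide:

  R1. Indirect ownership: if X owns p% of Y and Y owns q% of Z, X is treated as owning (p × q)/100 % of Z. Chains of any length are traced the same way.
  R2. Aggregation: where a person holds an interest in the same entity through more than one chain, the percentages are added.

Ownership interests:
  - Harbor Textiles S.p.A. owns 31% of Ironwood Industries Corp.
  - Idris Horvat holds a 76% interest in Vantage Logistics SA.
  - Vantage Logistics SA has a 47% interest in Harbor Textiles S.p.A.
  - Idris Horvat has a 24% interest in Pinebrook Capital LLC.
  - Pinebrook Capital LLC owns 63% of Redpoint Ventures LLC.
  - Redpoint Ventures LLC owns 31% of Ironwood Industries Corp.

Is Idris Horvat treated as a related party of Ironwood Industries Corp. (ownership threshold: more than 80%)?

Chain via Vantage Logistics SA → Harbor Textiles S.p.A. (R1): 76% × 47% × 31% = 11.0732% of Ironwood Industries Corp.
Chain via Pinebrook Capital LLC → Redpoint Ventures LLC (R1): 24% × 63% × 31% = 4.6872% of Ironwood Industries Corp.
Aggregating (R2): 11.0732% + 4.6872% = 15.7604%.
15.7604% does not exceed the 80% threshold, so Idris is not a related party to Ironwood Industries Corp.

No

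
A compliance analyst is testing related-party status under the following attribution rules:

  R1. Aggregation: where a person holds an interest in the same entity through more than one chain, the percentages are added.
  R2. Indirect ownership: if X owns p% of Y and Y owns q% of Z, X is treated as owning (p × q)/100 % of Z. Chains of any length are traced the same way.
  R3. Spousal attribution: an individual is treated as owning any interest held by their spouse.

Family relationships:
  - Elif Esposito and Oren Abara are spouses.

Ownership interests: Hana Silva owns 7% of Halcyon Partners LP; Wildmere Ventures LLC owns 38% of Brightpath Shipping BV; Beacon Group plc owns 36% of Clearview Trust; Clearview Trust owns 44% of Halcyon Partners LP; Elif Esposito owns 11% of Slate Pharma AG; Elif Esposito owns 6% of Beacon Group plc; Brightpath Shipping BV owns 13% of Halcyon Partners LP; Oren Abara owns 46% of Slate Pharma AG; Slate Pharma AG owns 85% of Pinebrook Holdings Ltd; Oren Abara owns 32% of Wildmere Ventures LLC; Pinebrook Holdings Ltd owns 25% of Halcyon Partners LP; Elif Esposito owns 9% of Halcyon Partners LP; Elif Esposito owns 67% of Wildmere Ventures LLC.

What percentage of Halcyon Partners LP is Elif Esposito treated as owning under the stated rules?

By spousal attribution (R3), Elif Esposito is treated as also owning Oren Abara's interest in Slate Pharma AG, giving 11% + 46% = 57%.
By spousal attribution (R3), Elif Esposito is treated as also owning Oren Abara's interest in Wildmere Ventures LLC, giving 67% + 32% = 99%.
Chain via Slate Pharma AG → Pinebrook Holdings Ltd (R2): 57% × 85% × 25% = 12.1125% of Halcyon Partners LP.
Chain via Beacon Group plc → Clearview Trust (R2): 6% × 36% × 44% = 0.9504% of Halcyon Partners LP.
Chain via Wildmere Ventures LLC → Brightpath Shipping BV (R2): 99% × 38% × 13% = 4.8906% of Halcyon Partners LP.
Direct interest in Halcyon Partners LP: 9%.
Aggregating (R1): 12.1125% + 0.9504% + 4.8906% + 9% = 26.9535%.

26.9535%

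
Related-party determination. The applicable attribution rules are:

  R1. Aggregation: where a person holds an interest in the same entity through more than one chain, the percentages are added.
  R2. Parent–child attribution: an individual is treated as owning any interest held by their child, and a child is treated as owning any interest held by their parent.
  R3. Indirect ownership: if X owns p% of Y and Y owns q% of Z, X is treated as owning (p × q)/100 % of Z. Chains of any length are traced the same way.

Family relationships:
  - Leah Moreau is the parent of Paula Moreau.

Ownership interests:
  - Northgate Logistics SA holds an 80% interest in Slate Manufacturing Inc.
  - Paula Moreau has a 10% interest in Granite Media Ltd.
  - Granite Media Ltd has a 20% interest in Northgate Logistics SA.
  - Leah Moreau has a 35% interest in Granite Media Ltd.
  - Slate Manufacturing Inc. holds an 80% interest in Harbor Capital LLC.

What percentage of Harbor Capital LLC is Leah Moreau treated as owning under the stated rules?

By parent–child attribution (R2), Leah Moreau is treated as also owning Paula Moreau's interest in Granite Media Ltd, giving 35% + 10% = 45%.
Chain via Granite Media Ltd → Northgate Logistics SA → Slate Manufacturing Inc. (R3): 45% × 20% × 80% × 80% = 5.76% of Harbor Capital LLC.

5.76%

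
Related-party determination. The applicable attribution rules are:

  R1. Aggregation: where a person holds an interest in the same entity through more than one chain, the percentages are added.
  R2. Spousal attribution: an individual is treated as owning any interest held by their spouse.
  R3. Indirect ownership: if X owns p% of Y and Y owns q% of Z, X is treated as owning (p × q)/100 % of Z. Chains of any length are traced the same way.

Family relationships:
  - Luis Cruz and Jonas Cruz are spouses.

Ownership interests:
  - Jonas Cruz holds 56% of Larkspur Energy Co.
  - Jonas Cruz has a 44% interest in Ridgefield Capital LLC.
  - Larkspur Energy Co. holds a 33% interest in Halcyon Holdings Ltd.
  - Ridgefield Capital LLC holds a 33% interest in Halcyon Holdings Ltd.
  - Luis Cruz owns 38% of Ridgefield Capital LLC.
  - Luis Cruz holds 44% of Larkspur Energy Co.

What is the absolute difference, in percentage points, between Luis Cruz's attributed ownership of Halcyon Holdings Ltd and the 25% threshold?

35.06

By spousal attribution (R2), Luis Cruz is treated as also owning Jonas Cruz's interest in Larkspur Energy Co, giving 44% + 56% = 100%.
By spousal attribution (R2), Luis Cruz is treated as also owning Jonas Cruz's interest in Ridgefield Capital LLC, giving 38% + 44% = 82%.
Chain via Larkspur Energy Co. (R3): 100% × 33% = 33% of Halcyon Holdings Ltd.
Chain via Ridgefield Capital LLC (R3): 82% × 33% = 27.06% of Halcyon Holdings Ltd.
Aggregating (R1): 33% + 27.06% = 60.06%.
60.06% exceeds the 25% threshold by 35.06 percentage points.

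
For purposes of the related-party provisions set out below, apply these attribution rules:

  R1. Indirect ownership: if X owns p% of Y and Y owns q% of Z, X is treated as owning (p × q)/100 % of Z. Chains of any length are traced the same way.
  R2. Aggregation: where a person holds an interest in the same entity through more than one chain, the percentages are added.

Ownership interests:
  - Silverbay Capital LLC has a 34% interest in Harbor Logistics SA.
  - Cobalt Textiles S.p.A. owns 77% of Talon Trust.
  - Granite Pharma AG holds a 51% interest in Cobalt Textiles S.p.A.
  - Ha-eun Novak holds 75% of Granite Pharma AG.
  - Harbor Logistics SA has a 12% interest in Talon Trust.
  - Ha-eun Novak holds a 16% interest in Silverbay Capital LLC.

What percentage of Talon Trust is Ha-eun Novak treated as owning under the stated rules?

Chain via Granite Pharma AG → Cobalt Textiles S.p.A. (R1): 75% × 51% × 77% = 29.4525% of Talon Trust.
Chain via Silverbay Capital LLC → Harbor Logistics SA (R1): 16% × 34% × 12% = 0.6528% of Talon Trust.
Aggregating (R2): 29.4525% + 0.6528% = 30.1053%.

30.1053%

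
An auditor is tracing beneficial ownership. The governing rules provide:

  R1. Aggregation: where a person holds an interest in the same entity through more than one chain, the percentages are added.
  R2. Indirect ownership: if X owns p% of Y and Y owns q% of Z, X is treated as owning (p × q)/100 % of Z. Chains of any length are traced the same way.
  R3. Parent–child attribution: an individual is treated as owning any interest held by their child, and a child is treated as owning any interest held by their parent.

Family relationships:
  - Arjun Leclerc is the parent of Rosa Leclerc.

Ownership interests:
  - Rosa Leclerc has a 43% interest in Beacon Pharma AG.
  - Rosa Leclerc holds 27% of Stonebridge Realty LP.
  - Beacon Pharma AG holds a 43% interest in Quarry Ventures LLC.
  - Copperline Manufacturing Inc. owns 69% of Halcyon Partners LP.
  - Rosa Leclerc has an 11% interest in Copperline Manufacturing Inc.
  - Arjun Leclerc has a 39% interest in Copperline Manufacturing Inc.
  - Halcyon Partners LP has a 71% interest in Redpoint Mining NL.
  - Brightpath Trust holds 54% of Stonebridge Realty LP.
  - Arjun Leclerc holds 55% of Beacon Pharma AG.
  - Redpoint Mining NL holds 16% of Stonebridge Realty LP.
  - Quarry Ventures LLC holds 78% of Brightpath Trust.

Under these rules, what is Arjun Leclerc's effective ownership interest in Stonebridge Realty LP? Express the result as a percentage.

48.668568%

By parent–child attribution (R3), Arjun Leclerc is treated as also owning Rosa Leclerc's interest in Copperline Manufacturing Inc, giving 39% + 11% = 50%.
By parent–child attribution (R3), Arjun Leclerc is treated as also owning Rosa Leclerc's interest in Beacon Pharma AG, giving 55% + 43% = 98%.
By parent–child attribution (R3), Arjun Leclerc is treated as owning Rosa Leclerc's 27% interest in Stonebridge Realty LP.
Chain via Copperline Manufacturing Inc. → Halcyon Partners LP → Redpoint Mining NL (R2): 50% × 69% × 71% × 16% = 3.9192% of Stonebridge Realty LP.
Chain via Beacon Pharma AG → Quarry Ventures LLC → Brightpath Trust (R2): 98% × 43% × 78% × 54% = 17.749368% of Stonebridge Realty LP.
Direct interest in Stonebridge Realty LP: 27%.
Aggregating (R1): 3.9192% + 17.749368% + 27% = 48.668568%.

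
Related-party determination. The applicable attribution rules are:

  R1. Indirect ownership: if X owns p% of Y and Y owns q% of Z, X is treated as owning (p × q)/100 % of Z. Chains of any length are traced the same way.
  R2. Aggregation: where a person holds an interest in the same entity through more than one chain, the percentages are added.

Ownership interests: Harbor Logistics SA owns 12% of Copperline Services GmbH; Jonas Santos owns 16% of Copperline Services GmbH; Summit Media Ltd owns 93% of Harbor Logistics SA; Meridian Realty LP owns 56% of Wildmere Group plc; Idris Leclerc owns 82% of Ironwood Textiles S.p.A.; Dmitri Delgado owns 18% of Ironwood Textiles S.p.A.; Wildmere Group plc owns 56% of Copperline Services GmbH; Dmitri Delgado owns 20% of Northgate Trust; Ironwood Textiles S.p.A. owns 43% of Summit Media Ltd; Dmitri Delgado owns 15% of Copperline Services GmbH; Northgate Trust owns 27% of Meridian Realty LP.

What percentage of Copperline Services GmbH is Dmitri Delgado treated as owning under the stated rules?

Chain via Ironwood Textiles S.p.A. → Summit Media Ltd → Harbor Logistics SA (R1): 18% × 43% × 93% × 12% = 0.863784% of Copperline Services GmbH.
Chain via Northgate Trust → Meridian Realty LP → Wildmere Group plc (R1): 20% × 27% × 56% × 56% = 1.69344% of Copperline Services GmbH.
Direct interest in Copperline Services GmbH: 15%.
Aggregating (R2): 0.863784% + 1.69344% + 15% = 17.557224%.

17.557224%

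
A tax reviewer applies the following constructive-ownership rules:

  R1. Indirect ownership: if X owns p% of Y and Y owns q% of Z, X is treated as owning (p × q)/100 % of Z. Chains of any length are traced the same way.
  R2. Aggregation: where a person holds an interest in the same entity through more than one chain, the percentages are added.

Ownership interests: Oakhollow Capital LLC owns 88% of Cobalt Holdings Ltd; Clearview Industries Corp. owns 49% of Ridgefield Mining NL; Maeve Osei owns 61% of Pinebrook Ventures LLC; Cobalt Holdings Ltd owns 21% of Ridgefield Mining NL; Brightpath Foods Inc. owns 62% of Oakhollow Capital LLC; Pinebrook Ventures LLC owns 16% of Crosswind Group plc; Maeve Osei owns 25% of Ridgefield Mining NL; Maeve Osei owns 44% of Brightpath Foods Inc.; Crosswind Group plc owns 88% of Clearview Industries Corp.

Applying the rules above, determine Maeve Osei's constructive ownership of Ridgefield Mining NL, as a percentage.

34.249856%

Chain via Pinebrook Ventures LLC → Crosswind Group plc → Clearview Industries Corp. (R1): 61% × 16% × 88% × 49% = 4.208512% of Ridgefield Mining NL.
Chain via Brightpath Foods Inc. → Oakhollow Capital LLC → Cobalt Holdings Ltd (R1): 44% × 62% × 88% × 21% = 5.041344% of Ridgefield Mining NL.
Direct interest in Ridgefield Mining NL: 25%.
Aggregating (R2): 4.208512% + 5.041344% + 25% = 34.249856%.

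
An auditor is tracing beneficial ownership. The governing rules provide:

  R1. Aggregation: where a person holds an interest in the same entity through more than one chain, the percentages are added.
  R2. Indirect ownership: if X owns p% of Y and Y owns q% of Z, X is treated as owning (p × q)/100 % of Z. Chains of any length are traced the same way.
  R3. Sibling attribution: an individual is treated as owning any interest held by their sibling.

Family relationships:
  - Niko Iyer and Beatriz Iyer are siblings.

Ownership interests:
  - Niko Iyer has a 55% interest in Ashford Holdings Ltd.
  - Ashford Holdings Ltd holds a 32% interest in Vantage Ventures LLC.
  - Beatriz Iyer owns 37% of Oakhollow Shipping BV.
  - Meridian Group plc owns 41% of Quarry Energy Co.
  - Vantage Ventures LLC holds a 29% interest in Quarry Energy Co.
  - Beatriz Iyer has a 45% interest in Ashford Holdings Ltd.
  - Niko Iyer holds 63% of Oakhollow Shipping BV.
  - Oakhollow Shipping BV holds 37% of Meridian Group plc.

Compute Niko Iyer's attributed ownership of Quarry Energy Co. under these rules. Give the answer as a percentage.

By sibling attribution (R3), Niko Iyer is treated as also owning Beatriz Iyer's interest in Oakhollow Shipping BV, giving 63% + 37% = 100%.
By sibling attribution (R3), Niko Iyer is treated as also owning Beatriz Iyer's interest in Ashford Holdings Ltd, giving 55% + 45% = 100%.
Chain via Oakhollow Shipping BV → Meridian Group plc (R2): 100% × 37% × 41% = 15.17% of Quarry Energy Co.
Chain via Ashford Holdings Ltd → Vantage Ventures LLC (R2): 100% × 32% × 29% = 9.28% of Quarry Energy Co.
Aggregating (R1): 15.17% + 9.28% = 24.45%.

24.45%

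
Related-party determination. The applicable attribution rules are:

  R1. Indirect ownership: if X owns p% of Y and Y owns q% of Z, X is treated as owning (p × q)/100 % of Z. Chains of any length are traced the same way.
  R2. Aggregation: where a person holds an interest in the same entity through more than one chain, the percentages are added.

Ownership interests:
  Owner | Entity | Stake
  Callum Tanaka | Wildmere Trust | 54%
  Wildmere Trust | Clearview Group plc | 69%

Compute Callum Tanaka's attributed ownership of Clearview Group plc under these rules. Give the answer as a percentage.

Chain via Wildmere Trust (R1): 54% × 69% = 37.26% of Clearview Group plc.

37.26%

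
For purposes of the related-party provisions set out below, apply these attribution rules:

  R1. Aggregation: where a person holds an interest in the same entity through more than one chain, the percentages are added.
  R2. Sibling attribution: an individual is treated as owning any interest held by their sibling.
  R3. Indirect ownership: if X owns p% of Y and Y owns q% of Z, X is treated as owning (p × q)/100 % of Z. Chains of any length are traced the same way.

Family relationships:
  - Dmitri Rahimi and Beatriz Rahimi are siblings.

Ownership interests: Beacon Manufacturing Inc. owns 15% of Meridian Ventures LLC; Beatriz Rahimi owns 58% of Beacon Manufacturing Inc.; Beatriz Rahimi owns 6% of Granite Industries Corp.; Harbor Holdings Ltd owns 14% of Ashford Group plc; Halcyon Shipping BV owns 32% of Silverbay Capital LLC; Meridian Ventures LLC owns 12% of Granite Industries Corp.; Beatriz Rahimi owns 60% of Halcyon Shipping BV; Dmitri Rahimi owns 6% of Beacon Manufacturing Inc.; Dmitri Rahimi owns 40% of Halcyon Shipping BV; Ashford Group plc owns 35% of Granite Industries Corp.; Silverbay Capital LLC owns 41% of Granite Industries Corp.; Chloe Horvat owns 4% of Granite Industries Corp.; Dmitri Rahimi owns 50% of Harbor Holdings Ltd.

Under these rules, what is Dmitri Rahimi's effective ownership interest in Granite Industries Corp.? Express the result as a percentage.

By sibling attribution (R2), Dmitri Rahimi is treated as also owning Beatriz Rahimi's interest in Beacon Manufacturing Inc, giving 6% + 58% = 64%.
By sibling attribution (R2), Dmitri Rahimi is treated as also owning Beatriz Rahimi's interest in Halcyon Shipping BV, giving 40% + 60% = 100%.
By sibling attribution (R2), Dmitri Rahimi is treated as owning Beatriz Rahimi's 6% interest in Granite Industries Corp.
Chain via Beacon Manufacturing Inc. → Meridian Ventures LLC (R3): 64% × 15% × 12% = 1.152% of Granite Industries Corp.
Chain via Halcyon Shipping BV → Silverbay Capital LLC (R3): 100% × 32% × 41% = 13.12% of Granite Industries Corp.
Chain via Harbor Holdings Ltd → Ashford Group plc (R3): 50% × 14% × 35% = 2.45% of Granite Industries Corp.
Direct interest in Granite Industries Corp: 6%.
Aggregating (R1): 1.152% + 13.12% + 2.45% + 6% = 22.722%.

22.722%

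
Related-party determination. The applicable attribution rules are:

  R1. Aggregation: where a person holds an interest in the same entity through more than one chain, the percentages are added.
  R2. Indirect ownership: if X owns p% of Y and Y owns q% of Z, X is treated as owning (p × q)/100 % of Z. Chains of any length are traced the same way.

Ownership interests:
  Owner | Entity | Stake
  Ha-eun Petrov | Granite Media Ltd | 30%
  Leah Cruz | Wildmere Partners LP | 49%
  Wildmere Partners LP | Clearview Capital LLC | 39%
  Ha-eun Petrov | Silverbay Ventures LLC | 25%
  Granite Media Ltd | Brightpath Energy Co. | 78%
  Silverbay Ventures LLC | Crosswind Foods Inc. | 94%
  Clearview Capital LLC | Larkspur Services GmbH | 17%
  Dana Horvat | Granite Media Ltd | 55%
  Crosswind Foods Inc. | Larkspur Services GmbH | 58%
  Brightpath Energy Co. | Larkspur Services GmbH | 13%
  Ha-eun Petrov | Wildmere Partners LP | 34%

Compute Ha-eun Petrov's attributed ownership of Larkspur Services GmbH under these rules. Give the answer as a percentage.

Chain via Granite Media Ltd → Brightpath Energy Co. (R2): 30% × 78% × 13% = 3.042% of Larkspur Services GmbH.
Chain via Silverbay Ventures LLC → Crosswind Foods Inc. (R2): 25% × 94% × 58% = 13.63% of Larkspur Services GmbH.
Chain via Wildmere Partners LP → Clearview Capital LLC (R2): 34% × 39% × 17% = 2.2542% of Larkspur Services GmbH.
Aggregating (R1): 3.042% + 13.63% + 2.2542% = 18.9262%.

18.9262%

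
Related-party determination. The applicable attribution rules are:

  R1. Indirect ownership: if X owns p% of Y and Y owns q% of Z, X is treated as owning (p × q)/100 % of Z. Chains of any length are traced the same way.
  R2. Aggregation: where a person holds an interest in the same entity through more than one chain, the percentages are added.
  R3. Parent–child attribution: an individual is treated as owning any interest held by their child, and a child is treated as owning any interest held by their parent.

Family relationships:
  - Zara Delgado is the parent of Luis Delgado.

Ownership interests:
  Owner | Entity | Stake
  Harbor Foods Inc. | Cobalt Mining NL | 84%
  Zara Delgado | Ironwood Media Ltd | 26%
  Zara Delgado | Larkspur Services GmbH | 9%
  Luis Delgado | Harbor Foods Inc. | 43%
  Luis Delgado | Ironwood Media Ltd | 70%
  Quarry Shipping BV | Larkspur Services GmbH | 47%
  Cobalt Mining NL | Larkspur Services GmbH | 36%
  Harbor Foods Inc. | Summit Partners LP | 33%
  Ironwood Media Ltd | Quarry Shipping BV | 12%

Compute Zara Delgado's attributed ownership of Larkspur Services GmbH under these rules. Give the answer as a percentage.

27.4176%

By parent–child attribution (R3), Zara Delgado is treated as also owning Luis Delgado's interest in Ironwood Media Ltd, giving 26% + 70% = 96%.
By parent–child attribution (R3), Zara Delgado is treated as owning Luis Delgado's 43% interest in Harbor Foods Inc.
Chain via Ironwood Media Ltd → Quarry Shipping BV (R1): 96% × 12% × 47% = 5.4144% of Larkspur Services GmbH.
Direct interest in Larkspur Services GmbH: 9%.
Chain via Harbor Foods Inc. → Cobalt Mining NL (R1): 43% × 84% × 36% = 13.0032% of Larkspur Services GmbH.
Aggregating (R2): 5.4144% + 9% + 13.0032% = 27.4176%.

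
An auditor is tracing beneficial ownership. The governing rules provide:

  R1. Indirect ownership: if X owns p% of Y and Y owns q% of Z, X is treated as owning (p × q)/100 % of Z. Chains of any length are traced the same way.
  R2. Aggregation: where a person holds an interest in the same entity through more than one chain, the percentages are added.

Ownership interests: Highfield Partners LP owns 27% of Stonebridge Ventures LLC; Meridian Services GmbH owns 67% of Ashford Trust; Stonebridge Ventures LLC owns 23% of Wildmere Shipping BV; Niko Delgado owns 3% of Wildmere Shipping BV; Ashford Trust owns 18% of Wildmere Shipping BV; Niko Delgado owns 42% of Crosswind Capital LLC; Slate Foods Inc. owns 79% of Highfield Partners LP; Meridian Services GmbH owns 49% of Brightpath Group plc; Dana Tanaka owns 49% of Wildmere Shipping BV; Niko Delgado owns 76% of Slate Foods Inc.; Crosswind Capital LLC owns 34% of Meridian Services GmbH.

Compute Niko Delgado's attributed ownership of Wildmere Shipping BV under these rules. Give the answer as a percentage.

Chain via Slate Foods Inc. → Highfield Partners LP → Stonebridge Ventures LLC (R1): 76% × 79% × 27% × 23% = 3.728484% of Wildmere Shipping BV.
Chain via Crosswind Capital LLC → Meridian Services GmbH → Ashford Trust (R1): 42% × 34% × 67% × 18% = 1.722168% of Wildmere Shipping BV.
Direct interest in Wildmere Shipping BV: 3%.
Aggregating (R2): 3.728484% + 1.722168% + 3% = 8.450652%.

8.450652%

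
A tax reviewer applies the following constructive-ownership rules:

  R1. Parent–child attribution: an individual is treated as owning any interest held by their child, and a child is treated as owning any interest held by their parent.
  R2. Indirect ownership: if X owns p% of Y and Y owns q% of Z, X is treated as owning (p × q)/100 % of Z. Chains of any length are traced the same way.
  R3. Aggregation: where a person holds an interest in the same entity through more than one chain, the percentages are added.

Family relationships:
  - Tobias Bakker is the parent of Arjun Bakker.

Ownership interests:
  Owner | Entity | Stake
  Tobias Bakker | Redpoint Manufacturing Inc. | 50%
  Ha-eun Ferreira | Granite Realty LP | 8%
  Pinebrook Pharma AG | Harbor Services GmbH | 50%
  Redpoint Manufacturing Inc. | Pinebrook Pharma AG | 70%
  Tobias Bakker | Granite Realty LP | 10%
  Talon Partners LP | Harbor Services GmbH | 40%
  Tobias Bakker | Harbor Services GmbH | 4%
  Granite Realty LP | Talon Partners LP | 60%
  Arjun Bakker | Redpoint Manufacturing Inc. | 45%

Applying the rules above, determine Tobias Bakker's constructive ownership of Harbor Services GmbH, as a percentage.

By parent–child attribution (R1), Tobias Bakker is treated as also owning Arjun Bakker's interest in Redpoint Manufacturing Inc, giving 50% + 45% = 95%.
Chain via Redpoint Manufacturing Inc. → Pinebrook Pharma AG (R2): 95% × 70% × 50% = 33.25% of Harbor Services GmbH.
Chain via Granite Realty LP → Talon Partners LP (R2): 10% × 60% × 40% = 2.4% of Harbor Services GmbH.
Direct interest in Harbor Services GmbH: 4%.
Aggregating (R3): 33.25% + 2.4% + 4% = 39.65%.

39.65%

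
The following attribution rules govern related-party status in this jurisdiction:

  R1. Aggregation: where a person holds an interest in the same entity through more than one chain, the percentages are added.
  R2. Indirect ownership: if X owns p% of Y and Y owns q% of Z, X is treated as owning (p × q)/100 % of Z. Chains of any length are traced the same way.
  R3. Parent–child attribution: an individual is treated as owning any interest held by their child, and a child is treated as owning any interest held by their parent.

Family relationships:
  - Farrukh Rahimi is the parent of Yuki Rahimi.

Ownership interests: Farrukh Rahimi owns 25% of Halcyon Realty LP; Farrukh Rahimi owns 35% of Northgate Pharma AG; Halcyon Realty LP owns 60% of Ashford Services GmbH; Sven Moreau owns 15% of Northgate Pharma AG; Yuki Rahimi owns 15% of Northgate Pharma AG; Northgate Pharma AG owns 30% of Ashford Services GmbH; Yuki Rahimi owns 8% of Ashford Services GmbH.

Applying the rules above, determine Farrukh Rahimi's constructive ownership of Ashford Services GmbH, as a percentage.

By parent–child attribution (R3), Farrukh Rahimi is treated as also owning Yuki Rahimi's interest in Northgate Pharma AG, giving 35% + 15% = 50%.
By parent–child attribution (R3), Farrukh Rahimi is treated as owning Yuki Rahimi's 8% interest in Ashford Services GmbH.
Chain via Halcyon Realty LP (R2): 25% × 60% = 15% of Ashford Services GmbH.
Chain via Northgate Pharma AG (R2): 50% × 30% = 15% of Ashford Services GmbH.
Direct interest in Ashford Services GmbH: 8%.
Aggregating (R1): 15% + 15% + 8% = 38%.

38%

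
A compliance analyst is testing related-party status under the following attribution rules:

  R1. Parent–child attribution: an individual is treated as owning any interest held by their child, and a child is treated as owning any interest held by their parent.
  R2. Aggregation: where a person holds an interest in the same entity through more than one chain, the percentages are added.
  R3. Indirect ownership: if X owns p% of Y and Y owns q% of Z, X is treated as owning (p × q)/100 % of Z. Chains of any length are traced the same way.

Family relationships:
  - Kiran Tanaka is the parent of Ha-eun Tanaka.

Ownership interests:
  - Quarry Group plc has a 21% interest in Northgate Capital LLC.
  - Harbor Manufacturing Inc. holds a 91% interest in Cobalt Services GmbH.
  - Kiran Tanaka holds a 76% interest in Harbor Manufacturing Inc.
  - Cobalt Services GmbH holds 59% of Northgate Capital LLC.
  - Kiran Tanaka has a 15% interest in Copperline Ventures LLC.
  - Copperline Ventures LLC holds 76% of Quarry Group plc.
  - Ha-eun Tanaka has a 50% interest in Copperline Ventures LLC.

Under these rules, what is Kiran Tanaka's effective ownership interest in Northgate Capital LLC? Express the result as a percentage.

By parent–child attribution (R1), Kiran Tanaka is treated as also owning Ha-eun Tanaka's interest in Copperline Ventures LLC, giving 15% + 50% = 65%.
Chain via Copperline Ventures LLC → Quarry Group plc (R3): 65% × 76% × 21% = 10.374% of Northgate Capital LLC.
Chain via Harbor Manufacturing Inc. → Cobalt Services GmbH (R3): 76% × 91% × 59% = 40.8044% of Northgate Capital LLC.
Aggregating (R2): 10.374% + 40.8044% = 51.1784%.

51.1784%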